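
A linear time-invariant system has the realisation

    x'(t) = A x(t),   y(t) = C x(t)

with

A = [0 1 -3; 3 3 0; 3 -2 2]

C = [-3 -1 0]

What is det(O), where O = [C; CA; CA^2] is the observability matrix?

-729

CA = [[-3, -6, 9]]
CA^2 = [[9, -39, 27]]
Observability matrix O = [C; CA; CA^2] = [[-3, -1, 0], [-3, -6, 9], [9, -39, 27]]
Expanding along the first row, det(O) = (-3)·((-6)·27 - 9·(-39)) - (-1)·((-3)·27 - 9·9) + 0·((-3)·(-39) - (-6)·9) = (-3)·189 - (-1)·(-162) + 0·171 = -729
Since det(O) ≠ 0, rank(O) = 3 and the system is completely observable.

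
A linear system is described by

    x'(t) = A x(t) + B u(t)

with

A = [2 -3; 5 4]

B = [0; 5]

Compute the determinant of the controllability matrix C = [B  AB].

75

AB = [[-15], [20]]
Controllability matrix C = [B  AB] = [[0, -15], [5, 20]]
det(C) = 0·20 - (-15)·5 = 0 - (-75) = 75
Since det(C) ≠ 0, rank(C) = 2 and the system is completely controllable.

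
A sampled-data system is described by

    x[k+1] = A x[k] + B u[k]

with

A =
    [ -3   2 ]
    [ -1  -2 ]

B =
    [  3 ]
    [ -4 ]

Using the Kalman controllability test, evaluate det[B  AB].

-53

AB = [[-17], [5]]
Controllability matrix C = [B  AB] = [[3, -17], [-4, 5]]
det(C) = 3·5 - (-17)·(-4) = 15 - 68 = -53
Since det(C) ≠ 0, rank(C) = 2 and the system is completely controllable.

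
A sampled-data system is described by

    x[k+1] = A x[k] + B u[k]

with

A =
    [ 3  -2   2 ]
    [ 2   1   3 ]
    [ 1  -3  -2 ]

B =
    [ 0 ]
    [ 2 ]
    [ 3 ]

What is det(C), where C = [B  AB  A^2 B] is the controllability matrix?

2182

AB = [[2], [11], [-12]]
A^2B = [[-40], [-21], [-7]]
Controllability matrix C = [B  AB  A^2B] = [[0, 2, -40], [2, 11, -21], [3, -12, -7]]
Expanding along the first row, det(C) = 0·(11·(-7) - (-21)·(-12)) - 2·(2·(-7) - (-21)·3) + (-40)·(2·(-12) - 11·3) = 0·(-329) - 2·49 + (-40)·(-57) = 2182
Since det(C) ≠ 0, rank(C) = 3 and the system is completely controllable.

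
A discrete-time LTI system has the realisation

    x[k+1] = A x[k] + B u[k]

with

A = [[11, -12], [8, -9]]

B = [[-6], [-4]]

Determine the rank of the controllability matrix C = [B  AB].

AB = [[-18], [-12]]
Controllability matrix C = [B  AB] = [[-6, -18], [-4, -12]]
Every column of C is a scalar multiple of column 1 = [-6, -4] (multipliers 1, 3), so the columns span a one-dimensional space.
C ≠ 0, hence rank(C) = 1.
rank(C) = 1 < n = 2, so the pair (A, B) is not completely controllable.

1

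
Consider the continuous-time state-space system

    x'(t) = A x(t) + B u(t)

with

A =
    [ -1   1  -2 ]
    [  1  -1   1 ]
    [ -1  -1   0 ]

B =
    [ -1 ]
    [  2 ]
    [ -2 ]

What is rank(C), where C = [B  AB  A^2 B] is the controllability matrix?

3

AB = [[7], [-5], [-1]]
A^2B = [[-10], [11], [-2]]
Controllability matrix C = [B  AB  A^2B] = [[-1, 7, -10], [2, -5, 11], [-2, -1, -2]]
det(C) = (-1)·((-5)·(-2) - 11·(-1)) - 7·(2·(-2) - 11·(-2)) + (-10)·(2·(-1) - (-5)·(-2)) = (-1)·21 - 7·18 + (-10)·(-12) = -27 ≠ 0, so rank(C) = 3.
rank(C) = 3 = n, so the pair (A, B) is completely controllable.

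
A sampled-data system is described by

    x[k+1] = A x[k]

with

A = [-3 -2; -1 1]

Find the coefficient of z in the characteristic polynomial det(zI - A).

For a 2×2 matrix, det(zI - A) = z^2 - (tr A)z + det A.
tr A = -2, det A = -5.
So p(z) = z^2 + 2z - 5.
The coefficient of z is 2.

2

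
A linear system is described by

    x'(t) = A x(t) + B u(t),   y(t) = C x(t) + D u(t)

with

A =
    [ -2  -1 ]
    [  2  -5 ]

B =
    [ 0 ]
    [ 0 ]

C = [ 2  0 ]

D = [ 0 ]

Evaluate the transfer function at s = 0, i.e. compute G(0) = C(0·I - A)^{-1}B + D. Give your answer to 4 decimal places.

0.0000

G(0) = C(-A)^{-1}B + D = -C A^{-1} B + D.
det A = 12, so A^{-1} = (1/12)·adj(A) = [[-5/12, 1/12], [-1/6, -1/6]]
A^{-1} B = [0, 0]^T
C A^{-1} B = 0
G(0) = D - C A^{-1} B = 0 - (0) = 0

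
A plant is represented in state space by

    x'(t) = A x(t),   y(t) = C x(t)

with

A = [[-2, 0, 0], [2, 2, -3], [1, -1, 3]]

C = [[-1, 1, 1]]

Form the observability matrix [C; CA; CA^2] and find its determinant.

CA = [[5, 1, 0]]
CA^2 = [[-8, 2, -3]]
Observability matrix O = [C; CA; CA^2] = [[-1, 1, 1], [5, 1, 0], [-8, 2, -3]]
Expanding along the first row, det(O) = (-1)·(1·(-3) - 0·2) - 1·(5·(-3) - 0·(-8)) + 1·(5·2 - 1·(-8)) = (-1)·(-3) - 1·(-15) + 1·18 = 36
Since det(O) ≠ 0, rank(O) = 3 and the system is completely observable.

36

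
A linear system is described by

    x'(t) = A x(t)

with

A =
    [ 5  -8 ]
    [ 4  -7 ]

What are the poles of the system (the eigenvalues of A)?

det(sI - A) = s^2 - (tr A)s + det A, with tr A = 5 + (-7) = -2 and det A = 5·(-7) - (-8)·4 = -35 - (-32) = -3.
So p(s) = det(sI - A) = s^2 + 2s - 3.
Factor s^2 + 2s - 3: two numbers with sum -2 and product -3 are 1 and -3, so s^2 + 2s - 3 = (s - 1)(s + 3).
Hence p(s) = (s - 1) (s + 3), with roots -3, 1.
At least one eigenvalue has non-negative real part, so the system is not asymptotically stable.

-3, 1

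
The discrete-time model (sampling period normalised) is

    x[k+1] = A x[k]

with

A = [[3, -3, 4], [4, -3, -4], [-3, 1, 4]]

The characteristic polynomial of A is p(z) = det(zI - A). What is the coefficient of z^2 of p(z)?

Expand det(zI - A) for the 3×3 matrix.
p(z) = z^3 - 4z^2 + 19z + 32.
(Check: constant term = det(-A) = (-1)^3 det A = 32; coefficient of z^2 = -tr A = -4.)
The coefficient of z^2 is -4.

-4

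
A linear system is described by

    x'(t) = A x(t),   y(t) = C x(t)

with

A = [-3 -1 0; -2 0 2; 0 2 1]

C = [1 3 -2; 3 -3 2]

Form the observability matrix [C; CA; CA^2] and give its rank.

3

CA = [[-9, -5, 4], [-3, 1, -4]]
CA^2 = [[37, 17, -6], [7, -5, -2]]
Observability matrix O = [C; CA; CA^2] = [[1, 3, -2], [3, -3, 2], [-9, -5, 4], [-3, 1, -4], [37, 17, -6], [7, -5, -2]]
Take the 3×3 submatrix of O formed by rows 1, 2, 3: [[1, 3, -2], [3, -3, 2], [-9, -5, 4]]. Its determinant is 1·((-3)·4 - 2·(-5)) - 3·(3·4 - 2·(-9)) + (-2)·(3·(-5) - (-3)·(-9)) = 1·(-2) - 3·30 + (-2)·(-42) = -8 ≠ 0.
So rank(O) ≥ 3; since O has 3 columns, rank(O) = 3.
rank(O) = 3 = n, so the pair (A, C) is completely observable.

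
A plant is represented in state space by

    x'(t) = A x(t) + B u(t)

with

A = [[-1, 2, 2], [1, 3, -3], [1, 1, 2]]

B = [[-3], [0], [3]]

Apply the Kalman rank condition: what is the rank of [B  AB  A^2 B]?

AB = [[9], [-12], [3]]
A^2B = [[-27], [-36], [3]]
Controllability matrix C = [B  AB  A^2B] = [[-3, 9, -27], [0, -12, -36], [3, 3, 3]]
det(C) = (-3)·((-12)·3 - (-36)·3) - 9·(0·3 - (-36)·3) + (-27)·(0·3 - (-12)·3) = (-3)·72 - 9·108 + (-27)·36 = -2160 ≠ 0, so rank(C) = 3.
rank(C) = 3 = n, so the pair (A, B) is completely controllable.

3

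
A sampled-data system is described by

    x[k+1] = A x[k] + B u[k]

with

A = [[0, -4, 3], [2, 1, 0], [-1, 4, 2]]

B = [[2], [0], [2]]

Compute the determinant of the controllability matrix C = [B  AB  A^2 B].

320

AB = [[6], [4], [2]]
A^2B = [[-10], [16], [14]]
Controllability matrix C = [B  AB  A^2B] = [[2, 6, -10], [0, 4, 16], [2, 2, 14]]
Expanding along the first row, det(C) = 2·(4·14 - 16·2) - 6·(0·14 - 16·2) + (-10)·(0·2 - 4·2) = 2·24 - 6·(-32) + (-10)·(-8) = 320
Since det(C) ≠ 0, rank(C) = 3 and the system is completely controllable.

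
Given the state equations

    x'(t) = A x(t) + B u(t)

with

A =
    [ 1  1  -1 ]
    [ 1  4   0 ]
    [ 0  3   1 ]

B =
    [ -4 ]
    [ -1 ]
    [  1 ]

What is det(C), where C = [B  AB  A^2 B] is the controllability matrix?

AB = [[-6], [-8], [-2]]
A^2B = [[-12], [-38], [-26]]
Controllability matrix C = [B  AB  A^2B] = [[-4, -6, -12], [-1, -8, -38], [1, -2, -26]]
Expanding along the first row, det(C) = (-4)·((-8)·(-26) - (-38)·(-2)) - (-6)·((-1)·(-26) - (-38)·1) + (-12)·((-1)·(-2) - (-8)·1) = (-4)·132 - (-6)·64 + (-12)·10 = -264
Since det(C) ≠ 0, rank(C) = 3 and the system is completely controllable.

-264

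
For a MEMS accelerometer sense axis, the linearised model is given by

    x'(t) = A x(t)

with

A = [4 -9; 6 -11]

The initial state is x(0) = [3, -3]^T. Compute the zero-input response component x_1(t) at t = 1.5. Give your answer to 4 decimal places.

det(sI - A) = s^2 - (tr A)s + det A, with tr A = 4 + (-11) = -7 and det A = 4·(-11) - (-9)·6 = -44 - (-54) = 10.
So p(s) = det(sI - A) = s^2 + 7s + 10.
Factor s^2 + 7s + 10: two numbers with sum -7 and product 10 are -2 and -5, so s^2 + 7s + 10 = (s + 2)(s + 5).
Hence p(s) = (s + 2) (s + 5), with roots -5, -2.
The eigenvalues -5, -2 are distinct and real, so A is diagonalisable and x(t) = e^{At} x(0) = V diag(e^{λ_i t}) V^{-1} x(0), where the columns of V are the eigenvectors.
λ = -5: A - (-5)I = [[9, -9], [6, -6]]. Row 1 gives 9·v1 + (-9)·v2 = 0, so take v_1 = [1, 1]^T.
λ = -2: A - (-2)I = [[6, -9], [6, -9]]. Row 1 gives 6·v1 + (-9)·v2 = 0, so take v_2 = [3, 2]^T.
V = [v_1 v_2] = [[1, 3], [1, 2]] has det V = -1, so V^{-1} = adj(V)/det V = [[-2, 3], [1, -1]].
Modal coordinates z(0) = V^{-1} x(0): (-2)·3 + 3·(-3) = -15; 1·3 + (-1)·(-3) = 6; so z(0) = [-15, 6]^T.
x_1(t) = Σ_i (v_i)_1 · z_i(0) · e^{λ_i t} (row 1 of V times the modal terms).
x_1(1.5) = 1·(-15)·e^{-5·1.5} + 3·6·e^{-2·1.5} = (-15)·0.000553 + 18·0.049787 = 0.8879.

0.8879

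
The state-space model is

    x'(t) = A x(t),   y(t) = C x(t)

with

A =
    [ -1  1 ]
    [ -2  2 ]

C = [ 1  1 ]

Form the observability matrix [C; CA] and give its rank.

2

CA = [[-3, 3]]
Observability matrix O = [C; CA] = [[1, 1], [-3, 3]]
det(O) = 1·3 - 1·(-3) = 3 - (-3) = 6 ≠ 0, so rank(O) = 2.
rank(O) = 2 = n, so the pair (A, C) is completely observable.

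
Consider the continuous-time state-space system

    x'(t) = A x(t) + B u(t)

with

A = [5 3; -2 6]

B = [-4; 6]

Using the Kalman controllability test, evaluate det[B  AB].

AB = [[-2], [44]]
Controllability matrix C = [B  AB] = [[-4, -2], [6, 44]]
det(C) = (-4)·44 - (-2)·6 = -176 - (-12) = -164
Since det(C) ≠ 0, rank(C) = 2 and the system is completely controllable.

-164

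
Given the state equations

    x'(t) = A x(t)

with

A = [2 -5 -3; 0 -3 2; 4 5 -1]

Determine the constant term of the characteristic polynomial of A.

Expand det(sI - A) for the 3×3 matrix.
p(s) = s^3 + 2s^2 - 3s + 90.
(Check: constant term = det(-A) = (-1)^3 det A = 90; coefficient of s^2 = -tr A = 2.)
The constant term is 90.

90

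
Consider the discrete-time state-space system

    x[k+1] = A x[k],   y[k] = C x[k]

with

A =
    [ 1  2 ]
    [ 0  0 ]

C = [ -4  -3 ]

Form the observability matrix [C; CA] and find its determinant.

CA = [[-4, -8]]
Observability matrix O = [C; CA] = [[-4, -3], [-4, -8]]
det(O) = (-4)·(-8) - (-3)·(-4) = 32 - 12 = 20
Since det(O) ≠ 0, rank(O) = 2 and the system is completely observable.

20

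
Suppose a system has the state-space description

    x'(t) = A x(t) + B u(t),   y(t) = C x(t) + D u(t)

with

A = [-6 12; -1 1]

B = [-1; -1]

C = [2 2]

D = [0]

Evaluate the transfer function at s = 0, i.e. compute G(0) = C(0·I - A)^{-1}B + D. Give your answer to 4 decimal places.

G(0) = C(-A)^{-1}B + D = -C A^{-1} B + D.
det A = 6, so A^{-1} = (1/6)·adj(A) = [[1/6, -2], [1/6, -1]]
A^{-1} B = [11/6, 5/6]^T
C A^{-1} B = 16/3
G(0) = D - C A^{-1} B = 0 - (16/3) = -16/3 ≈ -5.3333

-5.3333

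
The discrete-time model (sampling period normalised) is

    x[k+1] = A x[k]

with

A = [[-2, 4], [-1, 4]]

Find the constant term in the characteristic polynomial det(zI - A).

For a 2×2 matrix, det(zI - A) = z^2 - (tr A)z + det A.
tr A = 2, det A = -4.
So p(z) = z^2 - 2z - 4.
The constant term is -4.

-4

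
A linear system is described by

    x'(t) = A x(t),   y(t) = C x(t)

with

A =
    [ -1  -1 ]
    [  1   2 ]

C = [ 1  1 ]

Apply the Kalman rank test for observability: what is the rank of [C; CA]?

2

CA = [[0, 1]]
Observability matrix O = [C; CA] = [[1, 1], [0, 1]]
det(O) = 1·1 - 1·0 = 1 - 0 = 1 ≠ 0, so rank(O) = 2.
rank(O) = 2 = n, so the pair (A, C) is completely observable.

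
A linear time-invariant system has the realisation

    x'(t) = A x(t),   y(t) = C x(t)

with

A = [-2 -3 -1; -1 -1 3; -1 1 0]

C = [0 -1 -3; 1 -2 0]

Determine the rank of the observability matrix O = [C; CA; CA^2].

CA = [[4, -2, -3], [0, -1, -7]]
CA^2 = [[-3, -13, -10], [8, -6, -3]]
Observability matrix O = [C; CA; CA^2] = [[0, -1, -3], [1, -2, 0], [4, -2, -3], [0, -1, -7], [-3, -13, -10], [8, -6, -3]]
Take the 3×3 submatrix of O formed by rows 1, 2, 3: [[0, -1, -3], [1, -2, 0], [4, -2, -3]]. Its determinant is 0·((-2)·(-3) - 0·(-2)) - (-1)·(1·(-3) - 0·4) + (-3)·(1·(-2) - (-2)·4) = 0·6 - (-1)·(-3) + (-3)·6 = -21 ≠ 0.
So rank(O) ≥ 3; since O has 3 columns, rank(O) = 3.
rank(O) = 3 = n, so the pair (A, C) is completely observable.

3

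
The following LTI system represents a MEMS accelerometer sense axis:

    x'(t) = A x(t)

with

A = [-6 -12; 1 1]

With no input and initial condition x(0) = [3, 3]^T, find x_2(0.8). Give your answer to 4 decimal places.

1.9398

det(sI - A) = s^2 - (tr A)s + det A, with tr A = (-6) + 1 = -5 and det A = (-6)·1 - (-12)·1 = -6 - (-12) = 6.
So p(s) = det(sI - A) = s^2 + 5s + 6.
Factor s^2 + 5s + 6: two numbers with sum -5 and product 6 are -2 and -3, so s^2 + 5s + 6 = (s + 2)(s + 3).
Hence p(s) = (s + 2) (s + 3), with roots -3, -2.
The eigenvalues -3, -2 are distinct and real, so A is diagonalisable and x(t) = e^{At} x(0) = V diag(e^{λ_i t}) V^{-1} x(0), where the columns of V are the eigenvectors.
λ = -3: A - (-3)I = [[-3, -12], [1, 4]]. Row 1 gives (-3)·v1 + (-12)·v2 = 0, so take v_1 = [4, -1]^T.
λ = -2: A - (-2)I = [[-4, -12], [1, 3]]. Row 1 gives (-4)·v1 + (-12)·v2 = 0, so take v_2 = [-3, 1]^T.
V = [v_1 v_2] = [[4, -3], [-1, 1]] has det V = 1, so V^{-1} = adj(V)/det V = [[1, 3], [1, 4]].
Modal coordinates z(0) = V^{-1} x(0): 1·3 + 3·3 = 12; 1·3 + 4·3 = 15; so z(0) = [12, 15]^T.
x_2(t) = Σ_i (v_i)_2 · z_i(0) · e^{λ_i t} (row 2 of V times the modal terms).
x_2(0.8) = (-1)·12·e^{-3·0.8} + 1·15·e^{-2·0.8} = (-12)·0.090718 + 15·0.201897 = 1.9398.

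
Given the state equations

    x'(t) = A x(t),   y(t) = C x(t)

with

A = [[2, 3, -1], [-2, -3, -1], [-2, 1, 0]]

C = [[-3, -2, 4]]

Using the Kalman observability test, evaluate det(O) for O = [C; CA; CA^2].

CA = [[-10, 1, 5]]
CA^2 = [[-32, -28, 9]]
Observability matrix O = [C; CA; CA^2] = [[-3, -2, 4], [-10, 1, 5], [-32, -28, 9]]
Expanding along the first row, det(O) = (-3)·(1·9 - 5·(-28)) - (-2)·((-10)·9 - 5·(-32)) + 4·((-10)·(-28) - 1·(-32)) = (-3)·149 - (-2)·70 + 4·312 = 941
Since det(O) ≠ 0, rank(O) = 3 and the system is completely observable.

941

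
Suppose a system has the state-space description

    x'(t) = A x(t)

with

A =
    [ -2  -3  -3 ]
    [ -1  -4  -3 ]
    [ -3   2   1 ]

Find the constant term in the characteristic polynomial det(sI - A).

-8

Expand det(sI - A) for the 3×3 matrix.
p(s) = s^3 + 5s^2 - 4s - 8.
(Check: constant term = det(-A) = (-1)^3 det A = -8; coefficient of s^2 = -tr A = 5.)
The constant term is -8.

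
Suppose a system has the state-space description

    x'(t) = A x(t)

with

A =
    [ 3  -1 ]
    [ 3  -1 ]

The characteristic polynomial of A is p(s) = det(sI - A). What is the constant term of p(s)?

For a 2×2 matrix, det(sI - A) = s^2 - (tr A)s + det A.
tr A = 2, det A = 0.
So p(s) = s^2 - 2s.
The constant term is 0.

0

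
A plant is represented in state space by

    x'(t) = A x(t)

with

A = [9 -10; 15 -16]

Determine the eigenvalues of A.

-6, -1

det(sI - A) = s^2 - (tr A)s + det A, with tr A = 9 + (-16) = -7 and det A = 9·(-16) - (-10)·15 = -144 - (-150) = 6.
So p(s) = det(sI - A) = s^2 + 7s + 6.
Factor s^2 + 7s + 6: two numbers with sum -7 and product 6 are -1 and -6, so s^2 + 7s + 6 = (s + 1)(s + 6).
Hence p(s) = (s + 1) (s + 6), with roots -6, -1.
All eigenvalues have negative real part, so the system is asymptotically stable.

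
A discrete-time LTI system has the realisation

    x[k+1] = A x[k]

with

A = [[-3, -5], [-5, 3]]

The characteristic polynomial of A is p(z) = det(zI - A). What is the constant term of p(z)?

For a 2×2 matrix, det(zI - A) = z^2 - (tr A)z + det A.
tr A = 0, det A = -34.
So p(z) = z^2 - 34.
The constant term is -34.

-34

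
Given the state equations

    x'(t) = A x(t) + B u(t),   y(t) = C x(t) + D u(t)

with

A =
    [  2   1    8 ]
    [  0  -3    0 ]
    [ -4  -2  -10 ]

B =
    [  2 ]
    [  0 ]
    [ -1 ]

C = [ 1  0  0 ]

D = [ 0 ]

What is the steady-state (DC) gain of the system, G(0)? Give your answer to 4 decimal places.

G(0) = C(-A)^{-1}B + D = -C A^{-1} B + D.
det A = -36, so A^{-1} = (1/-36)·adj(A) = [[-5/6, 1/6, -2/3], [0, -1/3, 0], [1/3, 0, 1/6]]
A^{-1} B = [-1, 0, 1/2]^T
C A^{-1} B = -1
G(0) = D - C A^{-1} B = 0 - (-1) = 1

1.0000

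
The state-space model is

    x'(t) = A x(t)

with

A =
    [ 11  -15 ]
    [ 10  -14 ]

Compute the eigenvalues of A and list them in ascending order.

-4, 1

det(sI - A) = s^2 - (tr A)s + det A, with tr A = 11 + (-14) = -3 and det A = 11·(-14) - (-15)·10 = -154 - (-150) = -4.
So p(s) = det(sI - A) = s^2 + 3s - 4.
Factor s^2 + 3s - 4: two numbers with sum -3 and product -4 are 1 and -4, so s^2 + 3s - 4 = (s - 1)(s + 4).
Hence p(s) = (s - 1) (s + 4), with roots -4, 1.
At least one eigenvalue has non-negative real part, so the system is not asymptotically stable.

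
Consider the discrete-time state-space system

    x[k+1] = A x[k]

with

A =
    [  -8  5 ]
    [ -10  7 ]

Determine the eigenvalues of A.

-3, 2

det(zI - A) = z^2 - (tr A)z + det A, with tr A = (-8) + 7 = -1 and det A = (-8)·7 - 5·(-10) = -56 - (-50) = -6.
So p(z) = det(zI - A) = z^2 + z - 6.
Factor z^2 + z - 6: two numbers with sum -1 and product -6 are 2 and -3, so z^2 + z - 6 = (z - 2)(z + 3).
Hence p(z) = (z - 2) (z + 3), with roots -3, 2.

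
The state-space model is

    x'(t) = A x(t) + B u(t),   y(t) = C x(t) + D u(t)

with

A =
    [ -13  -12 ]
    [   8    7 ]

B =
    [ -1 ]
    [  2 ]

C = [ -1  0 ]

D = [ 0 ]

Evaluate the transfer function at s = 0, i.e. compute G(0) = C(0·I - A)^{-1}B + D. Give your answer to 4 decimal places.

G(0) = C(-A)^{-1}B + D = -C A^{-1} B + D.
det A = 5, so A^{-1} = (1/5)·adj(A) = [[7/5, 12/5], [-8/5, -13/5]]
A^{-1} B = [17/5, -18/5]^T
C A^{-1} B = -17/5
G(0) = D - C A^{-1} B = 0 - (-17/5) = 17/5 ≈ 3.4000

3.4000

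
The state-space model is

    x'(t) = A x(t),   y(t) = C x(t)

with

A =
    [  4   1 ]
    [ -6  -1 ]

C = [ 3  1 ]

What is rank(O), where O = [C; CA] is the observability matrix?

1

CA = [[6, 2]]
Observability matrix O = [C; CA] = [[3, 1], [6, 2]]
Every row of O is a scalar multiple of row 1 = [3, 1] (multipliers 1, 2), so the rows span a one-dimensional space.
O ≠ 0, hence rank(O) = 1.
rank(O) = 1 < n = 2, so the pair (A, C) is not completely observable.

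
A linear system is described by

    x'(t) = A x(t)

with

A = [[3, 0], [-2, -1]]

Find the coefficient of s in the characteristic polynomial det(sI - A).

-2

For a 2×2 matrix, det(sI - A) = s^2 - (tr A)s + det A.
tr A = 2, det A = -3.
So p(s) = s^2 - 2s - 3.
The coefficient of s is -2.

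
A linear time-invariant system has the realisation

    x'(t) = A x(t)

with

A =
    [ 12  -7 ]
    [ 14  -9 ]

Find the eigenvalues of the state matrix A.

-2, 5

det(sI - A) = s^2 - (tr A)s + det A, with tr A = 12 + (-9) = 3 and det A = 12·(-9) - (-7)·14 = -108 - (-98) = -10.
So p(s) = det(sI - A) = s^2 - 3s - 10.
Factor s^2 - 3s - 10: two numbers with sum 3 and product -10 are 5 and -2, so s^2 - 3s - 10 = (s - 5)(s + 2).
Hence p(s) = (s - 5) (s + 2), with roots -2, 5.
At least one eigenvalue has non-negative real part, so the system is not asymptotically stable.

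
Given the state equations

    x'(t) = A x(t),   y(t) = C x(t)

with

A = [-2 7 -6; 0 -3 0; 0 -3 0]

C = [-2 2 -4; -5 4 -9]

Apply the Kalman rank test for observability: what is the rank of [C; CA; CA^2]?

2

CA = [[4, -8, 12], [10, -20, 30]]
CA^2 = [[-8, 16, -24], [-20, 40, -60]]
Observability matrix O = [C; CA; CA^2] = [[-2, 2, -4], [-5, 4, -9], [4, -8, 12], [10, -20, 30], [-8, 16, -24], [-20, 40, -60]]
The columns c1, c2, c3 of O are linearly dependent: -c1 + c2 + c3 = 0 (check each entry), so rank(O) ≤ 2.
The 2×2 minor from rows 1, 2, columns 1, 2 is (-2)·4 - 2·(-5) = -8 - (-10) = 2 ≠ 0, so rank(O) = 2.
rank(O) = 2 < n = 3, so the pair (A, C) is not completely observable.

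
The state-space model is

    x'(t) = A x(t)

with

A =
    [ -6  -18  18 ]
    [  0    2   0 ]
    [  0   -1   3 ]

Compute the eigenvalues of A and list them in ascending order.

-6, 2, 3

det(sI - A) = s^3 - (tr A)s^2 + (M11 + M22 + M33)s - det A, where Mii is the 2×2 principal minor of A obtained by deleting row i and column i.
tr A = (-6) + 2 + 3 = -1; M11 = 2·3 - 0·(-1) = 6 - 0 = 6; M22 = (-6)·3 - 18·0 = -18 - 0 = -18; M33 = (-6)·2 - (-18)·0 = -12 - 0 = -12; sum of minors = -24.
det A = (-6)·(2·3 - 0·(-1)) - (-18)·(0·3 - 0·0) + 18·(0·(-1) - 2·0) = (-6)·6 - (-18)·0 + 18·0 = -36.
So p(s) = det(sI - A) = s^3 + s^2 - 24s + 36.
Rational-root test: any integer root divides 36. Testing small divisors, s = 2 works: p(2) = 8 + 4 + (-48) + 36 = 0, so (s - 2) is a factor.
Dividing, p(s) = (s - 2)(s^2 + 3s - 18).
Factor s^2 + 3s - 18: two numbers with sum -3 and product -18 are 3 and -6, so s^2 + 3s - 18 = (s - 3)(s + 6).
Hence p(s) = (s - 3) (s - 2) (s + 6), with roots -6, 2, 3.
At least one eigenvalue has non-negative real part, so the system is not asymptotically stable.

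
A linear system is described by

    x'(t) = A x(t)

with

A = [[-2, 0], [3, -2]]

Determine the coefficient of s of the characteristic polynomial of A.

For a 2×2 matrix, det(sI - A) = s^2 - (tr A)s + det A.
tr A = -4, det A = 4.
So p(s) = s^2 + 4s + 4.
The coefficient of s is 4.

4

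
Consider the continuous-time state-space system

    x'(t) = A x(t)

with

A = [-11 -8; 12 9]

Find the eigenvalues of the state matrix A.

det(sI - A) = s^2 - (tr A)s + det A, with tr A = (-11) + 9 = -2 and det A = (-11)·9 - (-8)·12 = -99 - (-96) = -3.
So p(s) = det(sI - A) = s^2 + 2s - 3.
Factor s^2 + 2s - 3: two numbers with sum -2 and product -3 are 1 and -3, so s^2 + 2s - 3 = (s - 1)(s + 3).
Hence p(s) = (s - 1) (s + 3), with roots -3, 1.
At least one eigenvalue has non-negative real part, so the system is not asymptotically stable.

-3, 1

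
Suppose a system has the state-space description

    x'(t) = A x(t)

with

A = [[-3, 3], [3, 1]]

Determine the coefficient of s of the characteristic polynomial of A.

2

For a 2×2 matrix, det(sI - A) = s^2 - (tr A)s + det A.
tr A = -2, det A = -12.
So p(s) = s^2 + 2s - 12.
The coefficient of s is 2.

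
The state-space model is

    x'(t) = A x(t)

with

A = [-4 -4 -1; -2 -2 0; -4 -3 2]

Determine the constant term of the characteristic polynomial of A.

-2

Expand det(sI - A) for the 3×3 matrix.
p(s) = s^3 + 4s^2 - 16s - 2.
(Check: constant term = det(-A) = (-1)^3 det A = -2; coefficient of s^2 = -tr A = 4.)
The constant term is -2.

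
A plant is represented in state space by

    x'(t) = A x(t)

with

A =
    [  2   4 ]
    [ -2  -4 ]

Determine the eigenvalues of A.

det(sI - A) = s^2 - (tr A)s + det A, with tr A = 2 + (-4) = -2 and det A = 2·(-4) - 4·(-2) = -8 - (-8) = 0.
So p(s) = det(sI - A) = s^2 + 2s.
Factor s^2 + 2s: two numbers with sum -2 and product 0 are 0 and -2, so s^2 + 2s = s(s + 2).
Hence p(s) = s (s + 2), with roots -2, 0.
At least one eigenvalue has non-negative real part, so the system is not asymptotically stable.

-2, 0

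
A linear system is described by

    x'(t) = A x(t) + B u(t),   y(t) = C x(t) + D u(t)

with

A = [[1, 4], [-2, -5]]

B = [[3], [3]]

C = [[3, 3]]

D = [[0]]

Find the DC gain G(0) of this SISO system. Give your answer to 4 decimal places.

18.0000

G(0) = C(-A)^{-1}B + D = -C A^{-1} B + D.
det A = 3, so A^{-1} = (1/3)·adj(A) = [[-5/3, -4/3], [2/3, 1/3]]
A^{-1} B = [-9, 3]^T
C A^{-1} B = -18
G(0) = D - C A^{-1} B = 0 - (-18) = 18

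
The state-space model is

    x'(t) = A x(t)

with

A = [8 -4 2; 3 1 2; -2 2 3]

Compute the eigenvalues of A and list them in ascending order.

det(sI - A) = s^3 - (tr A)s^2 + (M11 + M22 + M33)s - det A, where Mii is the 2×2 principal minor of A obtained by deleting row i and column i.
tr A = 8 + 1 + 3 = 12; M11 = 1·3 - 2·2 = 3 - 4 = -1; M22 = 8·3 - 2·(-2) = 24 - (-4) = 28; M33 = 8·1 - (-4)·3 = 8 - (-12) = 20; sum of minors = 47.
det A = 8·(1·3 - 2·2) - (-4)·(3·3 - 2·(-2)) + 2·(3·2 - 1·(-2)) = 8·(-1) - (-4)·13 + 2·8 = 60.
So p(s) = det(sI - A) = s^3 - 12s^2 + 47s - 60.
Rational-root test: any integer root divides -60. Testing small divisors, s = 3 works: p(3) = 27 + (-108) + 141 + (-60) = 0, so (s - 3) is a factor.
Dividing, p(s) = (s - 3)(s^2 - 9s + 20).
Factor s^2 - 9s + 20: two numbers with sum 9 and product 20 are 5 and 4, so s^2 - 9s + 20 = (s - 5)(s - 4).
Hence p(s) = (s - 5) (s - 4) (s - 3), with roots 3, 4, 5.
At least one eigenvalue has non-negative real part, so the system is not asymptotically stable.

3, 4, 5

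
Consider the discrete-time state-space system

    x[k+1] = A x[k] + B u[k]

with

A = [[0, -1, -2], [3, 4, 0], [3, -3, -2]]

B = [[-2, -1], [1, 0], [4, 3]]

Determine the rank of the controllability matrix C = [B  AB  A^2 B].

AB = [[-9, -6], [-2, -3], [-17, -9]]
A^2B = [[36, 21], [-35, -30], [13, 9]]
Controllability matrix C = [B  AB  A^2B] = [[-2, -1, -9, -6, 36, 21], [1, 0, -2, -3, -35, -30], [4, 3, -17, -9, 13, 9]]
Take the 3×3 submatrix of C formed by columns 1, 2, 3: [[-2, -1, -9], [1, 0, -2], [4, 3, -17]]. Its determinant is (-2)·(0·(-17) - (-2)·3) - (-1)·(1·(-17) - (-2)·4) + (-9)·(1·3 - 0·4) = (-2)·6 - (-1)·(-9) + (-9)·3 = -48 ≠ 0.
So rank(C) ≥ 3; since C has 3 rows, rank(C) = 3.
rank(C) = 3 = n, so the pair (A, B) is completely controllable.

3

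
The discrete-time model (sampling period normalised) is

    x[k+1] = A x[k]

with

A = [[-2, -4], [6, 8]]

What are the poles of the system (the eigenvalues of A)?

det(zI - A) = z^2 - (tr A)z + det A, with tr A = (-2) + 8 = 6 and det A = (-2)·8 - (-4)·6 = -16 - (-24) = 8.
So p(z) = det(zI - A) = z^2 - 6z + 8.
Factor z^2 - 6z + 8: two numbers with sum 6 and product 8 are 4 and 2, so z^2 - 6z + 8 = (z - 4)(z - 2).
Hence p(z) = (z - 4) (z - 2), with roots 2, 4.

2, 4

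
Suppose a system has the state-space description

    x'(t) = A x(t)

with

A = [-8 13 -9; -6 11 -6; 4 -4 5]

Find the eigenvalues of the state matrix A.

1, 2, 5

det(sI - A) = s^3 - (tr A)s^2 + (M11 + M22 + M33)s - det A, where Mii is the 2×2 principal minor of A obtained by deleting row i and column i.
tr A = (-8) + 11 + 5 = 8; M11 = 11·5 - (-6)·(-4) = 55 - 24 = 31; M22 = (-8)·5 - (-9)·4 = -40 - (-36) = -4; M33 = (-8)·11 - 13·(-6) = -88 - (-78) = -10; sum of minors = 17.
det A = (-8)·(11·5 - (-6)·(-4)) - 13·((-6)·5 - (-6)·4) + (-9)·((-6)·(-4) - 11·4) = (-8)·31 - 13·(-6) + (-9)·(-20) = 10.
So p(s) = det(sI - A) = s^3 - 8s^2 + 17s - 10.
Rational-root test: any integer root divides -10. Testing small divisors, s = 1 works: p(1) = 1 + (-8) + 17 + (-10) = 0, so (s - 1) is a factor.
Dividing, p(s) = (s - 1)(s^2 - 7s + 10).
Factor s^2 - 7s + 10: two numbers with sum 7 and product 10 are 5 and 2, so s^2 - 7s + 10 = (s - 5)(s - 2).
Hence p(s) = (s - 5) (s - 2) (s - 1), with roots 1, 2, 5.
At least one eigenvalue has non-negative real part, so the system is not asymptotically stable.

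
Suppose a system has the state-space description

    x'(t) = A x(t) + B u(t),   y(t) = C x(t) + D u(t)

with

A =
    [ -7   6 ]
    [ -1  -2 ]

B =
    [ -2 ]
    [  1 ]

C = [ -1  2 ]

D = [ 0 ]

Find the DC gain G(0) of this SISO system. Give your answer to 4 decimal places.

G(0) = C(-A)^{-1}B + D = -C A^{-1} B + D.
det A = 20, so A^{-1} = (1/20)·adj(A) = [[-1/10, -3/10], [1/20, -7/20]]
A^{-1} B = [-1/10, -9/20]^T
C A^{-1} B = -4/5
G(0) = D - C A^{-1} B = 0 - (-4/5) = 4/5 ≈ 0.8000

0.8000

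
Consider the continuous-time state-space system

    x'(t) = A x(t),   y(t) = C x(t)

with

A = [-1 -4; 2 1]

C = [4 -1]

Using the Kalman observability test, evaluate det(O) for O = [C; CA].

-74

CA = [[-6, -17]]
Observability matrix O = [C; CA] = [[4, -1], [-6, -17]]
det(O) = 4·(-17) - (-1)·(-6) = -68 - 6 = -74
Since det(O) ≠ 0, rank(O) = 2 and the system is completely observable.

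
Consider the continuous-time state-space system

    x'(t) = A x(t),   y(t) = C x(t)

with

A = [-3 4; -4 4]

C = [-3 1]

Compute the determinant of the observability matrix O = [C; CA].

CA = [[5, -8]]
Observability matrix O = [C; CA] = [[-3, 1], [5, -8]]
det(O) = (-3)·(-8) - 1·5 = 24 - 5 = 19
Since det(O) ≠ 0, rank(O) = 2 and the system is completely observable.

19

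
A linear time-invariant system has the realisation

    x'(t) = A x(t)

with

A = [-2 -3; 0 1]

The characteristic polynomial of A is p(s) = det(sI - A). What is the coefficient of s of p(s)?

1

For a 2×2 matrix, det(sI - A) = s^2 - (tr A)s + det A.
tr A = -1, det A = -2.
So p(s) = s^2 + s - 2.
The coefficient of s is 1.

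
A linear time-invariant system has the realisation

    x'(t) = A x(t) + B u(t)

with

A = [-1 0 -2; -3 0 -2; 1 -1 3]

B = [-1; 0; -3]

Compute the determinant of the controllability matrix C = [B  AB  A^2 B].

670

AB = [[7], [9], [-10]]
A^2B = [[13], [-1], [-32]]
Controllability matrix C = [B  AB  A^2B] = [[-1, 7, 13], [0, 9, -1], [-3, -10, -32]]
Expanding along the first row, det(C) = (-1)·(9·(-32) - (-1)·(-10)) - 7·(0·(-32) - (-1)·(-3)) + 13·(0·(-10) - 9·(-3)) = (-1)·(-298) - 7·(-3) + 13·27 = 670
Since det(C) ≠ 0, rank(C) = 3 and the system is completely controllable.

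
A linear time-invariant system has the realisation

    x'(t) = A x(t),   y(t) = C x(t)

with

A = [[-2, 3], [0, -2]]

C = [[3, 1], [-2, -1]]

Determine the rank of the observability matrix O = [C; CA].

2

CA = [[-6, 7], [4, -4]]
Observability matrix O = [C; CA] = [[3, 1], [-2, -1], [-6, 7], [4, -4]]
Take the 2×2 submatrix of O formed by rows 1, 2: [[3, 1], [-2, -1]]. Its determinant is 3·(-1) - 1·(-2) = -3 - (-2) = -1 ≠ 0.
So rank(O) ≥ 2; since O has 2 columns, rank(O) = 2.
rank(O) = 2 = n, so the pair (A, C) is completely observable.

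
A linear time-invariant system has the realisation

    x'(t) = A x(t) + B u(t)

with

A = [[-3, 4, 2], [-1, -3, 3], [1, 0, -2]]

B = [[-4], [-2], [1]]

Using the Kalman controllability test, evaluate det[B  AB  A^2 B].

392

AB = [[6], [13], [-6]]
A^2B = [[22], [-63], [18]]
Controllability matrix C = [B  AB  A^2B] = [[-4, 6, 22], [-2, 13, -63], [1, -6, 18]]
Expanding along the first row, det(C) = (-4)·(13·18 - (-63)·(-6)) - 6·((-2)·18 - (-63)·1) + 22·((-2)·(-6) - 13·1) = (-4)·(-144) - 6·27 + 22·(-1) = 392
Since det(C) ≠ 0, rank(C) = 3 and the system is completely controllable.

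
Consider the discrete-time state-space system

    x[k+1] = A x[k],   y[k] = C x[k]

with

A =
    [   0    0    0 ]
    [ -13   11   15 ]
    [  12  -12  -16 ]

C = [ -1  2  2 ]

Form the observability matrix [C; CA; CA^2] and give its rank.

2

CA = [[-2, -2, -2]]
CA^2 = [[2, 2, 2]]
Observability matrix O = [C; CA; CA^2] = [[-1, 2, 2], [-2, -2, -2], [2, 2, 2]]
The columns c1, c2, c3 of O are linearly dependent: -c2 + c3 = 0 (check each entry), so rank(O) ≤ 2.
The 2×2 minor from rows 1, 2, columns 1, 2 is (-1)·(-2) - 2·(-2) = 2 - (-4) = 6 ≠ 0, so rank(O) = 2.
rank(O) = 2 < n = 3, so the pair (A, C) is not completely observable.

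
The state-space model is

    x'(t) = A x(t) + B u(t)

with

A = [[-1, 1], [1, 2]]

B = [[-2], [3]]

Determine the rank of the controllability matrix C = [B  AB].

AB = [[5], [4]]
Controllability matrix C = [B  AB] = [[-2, 5], [3, 4]]
det(C) = (-2)·4 - 5·3 = -8 - 15 = -23 ≠ 0, so rank(C) = 2.
rank(C) = 2 = n, so the pair (A, B) is completely controllable.

2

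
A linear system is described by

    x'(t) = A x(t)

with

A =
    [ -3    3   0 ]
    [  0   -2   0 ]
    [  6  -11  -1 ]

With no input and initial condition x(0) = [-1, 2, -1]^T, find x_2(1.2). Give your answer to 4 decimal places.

det(sI - A) = s^3 - (tr A)s^2 + (M11 + M22 + M33)s - det A, where Mii is the 2×2 principal minor of A obtained by deleting row i and column i.
tr A = (-3) + (-2) + (-1) = -6; M11 = (-2)·(-1) - 0·(-11) = 2 - 0 = 2; M22 = (-3)·(-1) - 0·6 = 3 - 0 = 3; M33 = (-3)·(-2) - 3·0 = 6 - 0 = 6; sum of minors = 11.
det A = (-3)·((-2)·(-1) - 0·(-11)) - 3·(0·(-1) - 0·6) + 0·(0·(-11) - (-2)·6) = (-3)·2 - 3·0 + 0·12 = -6.
So p(s) = det(sI - A) = s^3 + 6s^2 + 11s + 6.
Rational-root test: any integer root divides 6. Testing small divisors, s = -1 works: p(-1) = -1 + 6 + (-11) + 6 = 0, so (s + 1) is a factor.
Dividing, p(s) = (s + 1)(s^2 + 5s + 6).
Factor s^2 + 5s + 6: two numbers with sum -5 and product 6 are -2 and -3, so s^2 + 5s + 6 = (s + 2)(s + 3).
Hence p(s) = (s + 1) (s + 2) (s + 3), with roots -3, -2, -1.
The eigenvalues -3, -2, -1 are distinct and real, so A is diagonalisable and x(t) = e^{At} x(0) = V diag(e^{λ_i t}) V^{-1} x(0), where the columns of V are the eigenvectors.
λ = -3: A - (-3)I = [[0, 3, 0], [0, 1, 0], [6, -11, 2]]. v must be orthogonal to every row; (row 1) × (row 3) = [6, 0, -18], so take v_1 = [1, 0, -3]^T.
λ = -2: A - (-2)I = [[-1, 3, 0], [0, 0, 0], [6, -11, 1]]. v must be orthogonal to every row; (row 1) × (row 3) = [3, 1, -7], so take v_2 = [3, 1, -7]^T.
λ = -1: A - (-1)I = [[-2, 3, 0], [0, -1, 0], [6, -11, 0]]. v must be orthogonal to every row; (row 1) × (row 2) = [0, 0, 2], so take v_3 = [0, 0, 1]^T.
V = [v_1 v_2 v_3] = [[1, 3, 0], [0, 1, 0], [-3, -7, 1]] has det V = 1, so V^{-1} = adj(V)/det V = [[1, -3, 0], [0, 1, 0], [3, -2, 1]].
Modal coordinates z(0) = V^{-1} x(0): 1·(-1) + (-3)·2 + 0·(-1) = -7; 0·(-1) + 1·2 + 0·(-1) = 2; 3·(-1) + (-2)·2 + 1·(-1) = -8; so z(0) = [-7, 2, -8]^T.
x_2(t) = Σ_i (v_i)_2 · z_i(0) · e^{λ_i t} (row 2 of V times the modal terms).
x_2(1.2) = 0·(-7)·e^{-3·1.2} + 1·2·e^{-2·1.2} + 0·(-8)·e^{-1·1.2} = 0·0.027324 + 2·0.090718 + 0·0.301194 = 0.1814.

0.1814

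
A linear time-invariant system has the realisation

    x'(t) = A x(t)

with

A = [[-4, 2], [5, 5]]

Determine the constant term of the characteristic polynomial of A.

For a 2×2 matrix, det(sI - A) = s^2 - (tr A)s + det A.
tr A = 1, det A = -30.
So p(s) = s^2 - s - 30.
The constant term is -30.

-30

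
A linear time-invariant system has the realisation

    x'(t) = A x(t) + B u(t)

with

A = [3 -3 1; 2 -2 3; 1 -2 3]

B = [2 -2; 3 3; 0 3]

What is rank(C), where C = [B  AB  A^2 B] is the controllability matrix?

3

AB = [[-3, -12], [-2, -1], [-4, 1]]
A^2B = [[-7, -32], [-14, -19], [-11, -7]]
Controllability matrix C = [B  AB  A^2B] = [[2, -2, -3, -12, -7, -32], [3, 3, -2, -1, -14, -19], [0, 3, -4, 1, -11, -7]]
Take the 3×3 submatrix of C formed by columns 1, 2, 3: [[2, -2, -3], [3, 3, -2], [0, 3, -4]]. Its determinant is 2·(3·(-4) - (-2)·3) - (-2)·(3·(-4) - (-2)·0) + (-3)·(3·3 - 3·0) = 2·(-6) - (-2)·(-12) + (-3)·9 = -63 ≠ 0.
So rank(C) ≥ 3; since C has 3 rows, rank(C) = 3.
rank(C) = 3 = n, so the pair (A, B) is completely controllable.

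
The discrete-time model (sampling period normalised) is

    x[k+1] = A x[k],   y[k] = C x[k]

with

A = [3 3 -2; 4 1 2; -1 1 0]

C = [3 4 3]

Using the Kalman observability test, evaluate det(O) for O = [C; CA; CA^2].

CA = [[22, 16, 2]]
CA^2 = [[128, 84, -12]]
Observability matrix O = [C; CA; CA^2] = [[3, 4, 3], [22, 16, 2], [128, 84, -12]]
Expanding along the first row, det(O) = 3·(16·(-12) - 2·84) - 4·(22·(-12) - 2·128) + 3·(22·84 - 16·128) = 3·(-360) - 4·(-520) + 3·(-200) = 400
Since det(O) ≠ 0, rank(O) = 3 and the system is completely observable.

400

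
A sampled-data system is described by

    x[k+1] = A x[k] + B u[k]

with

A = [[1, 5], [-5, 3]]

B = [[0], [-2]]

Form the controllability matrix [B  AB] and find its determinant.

AB = [[-10], [-6]]
Controllability matrix C = [B  AB] = [[0, -10], [-2, -6]]
det(C) = 0·(-6) - (-10)·(-2) = 0 - 20 = -20
Since det(C) ≠ 0, rank(C) = 2 and the system is completely controllable.

-20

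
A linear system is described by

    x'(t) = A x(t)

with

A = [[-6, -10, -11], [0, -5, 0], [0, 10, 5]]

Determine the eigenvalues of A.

-6, -5, 5

det(sI - A) = s^3 - (tr A)s^2 + (M11 + M22 + M33)s - det A, where Mii is the 2×2 principal minor of A obtained by deleting row i and column i.
tr A = (-6) + (-5) + 5 = -6; M11 = (-5)·5 - 0·10 = -25 - 0 = -25; M22 = (-6)·5 - (-11)·0 = -30 - 0 = -30; M33 = (-6)·(-5) - (-10)·0 = 30 - 0 = 30; sum of minors = -25.
det A = (-6)·((-5)·5 - 0·10) - (-10)·(0·5 - 0·0) + (-11)·(0·10 - (-5)·0) = (-6)·(-25) - (-10)·0 + (-11)·0 = 150.
So p(s) = det(sI - A) = s^3 + 6s^2 - 25s - 150.
Rational-root test: any integer root divides -150. Testing small divisors, s = -5 works: p(-5) = -125 + 150 + 125 + (-150) = 0, so (s + 5) is a factor.
Dividing, p(s) = (s + 5)(s^2 + s - 30).
Factor s^2 + s - 30: two numbers with sum -1 and product -30 are 5 and -6, so s^2 + s - 30 = (s - 5)(s + 6).
Hence p(s) = (s - 5) (s + 5) (s + 6), with roots -6, -5, 5.
At least one eigenvalue has non-negative real part, so the system is not asymptotically stable.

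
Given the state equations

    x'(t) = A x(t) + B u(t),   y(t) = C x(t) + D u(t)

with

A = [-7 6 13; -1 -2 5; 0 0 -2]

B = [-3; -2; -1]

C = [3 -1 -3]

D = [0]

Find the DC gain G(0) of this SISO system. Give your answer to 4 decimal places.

G(0) = C(-A)^{-1}B + D = -C A^{-1} B + D.
det A = -40, so A^{-1} = (1/-40)·adj(A) = [[-1/10, -3/10, -7/5], [1/20, -7/20, -11/20], [0, 0, -1/2]]
A^{-1} B = [23/10, 11/10, 1/2]^T
C A^{-1} B = 43/10
G(0) = D - C A^{-1} B = 0 - (43/10) = -43/10 ≈ -4.3000

-4.3000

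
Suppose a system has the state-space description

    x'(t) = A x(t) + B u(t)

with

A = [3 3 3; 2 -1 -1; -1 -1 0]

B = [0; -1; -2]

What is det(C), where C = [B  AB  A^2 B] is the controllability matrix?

AB = [[-9], [3], [1]]
A^2B = [[-15], [-22], [6]]
Controllability matrix C = [B  AB  A^2B] = [[0, -9, -15], [-1, 3, -22], [-2, 1, 6]]
Expanding along the first row, det(C) = 0·(3·6 - (-22)·1) - (-9)·((-1)·6 - (-22)·(-2)) + (-15)·((-1)·1 - 3·(-2)) = 0·40 - (-9)·(-50) + (-15)·5 = -525
Since det(C) ≠ 0, rank(C) = 3 and the system is completely controllable.

-525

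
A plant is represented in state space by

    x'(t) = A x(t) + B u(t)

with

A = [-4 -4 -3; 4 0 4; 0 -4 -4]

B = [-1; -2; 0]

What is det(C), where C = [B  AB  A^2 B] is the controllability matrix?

AB = [[12], [-4], [8]]
A^2B = [[-56], [80], [-16]]
Controllability matrix C = [B  AB  A^2B] = [[-1, 12, -56], [-2, -4, 80], [0, 8, -16]]
Expanding along the first row, det(C) = (-1)·((-4)·(-16) - 80·8) - 12·((-2)·(-16) - 80·0) + (-56)·((-2)·8 - (-4)·0) = (-1)·(-576) - 12·32 + (-56)·(-16) = 1088
Since det(C) ≠ 0, rank(C) = 3 and the system is completely controllable.

1088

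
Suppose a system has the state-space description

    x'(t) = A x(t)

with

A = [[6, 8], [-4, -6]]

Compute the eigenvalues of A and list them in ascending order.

det(sI - A) = s^2 - (tr A)s + det A, with tr A = 6 + (-6) = 0 and det A = 6·(-6) - 8·(-4) = -36 - (-32) = -4.
So p(s) = det(sI - A) = s^2 - 4.
Factor s^2 - 4: two numbers with sum 0 and product -4 are 2 and -2, so s^2 - 4 = (s - 2)(s + 2).
Hence p(s) = (s - 2) (s + 2), with roots -2, 2.
At least one eigenvalue has non-negative real part, so the system is not asymptotically stable.

-2, 2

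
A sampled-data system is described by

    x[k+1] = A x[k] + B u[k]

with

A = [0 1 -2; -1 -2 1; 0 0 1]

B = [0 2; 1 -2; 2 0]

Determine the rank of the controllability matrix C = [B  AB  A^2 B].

3

AB = [[-3, -2], [0, 2], [2, 0]]
A^2B = [[-4, 2], [5, -2], [2, 0]]
Controllability matrix C = [B  AB  A^2B] = [[0, 2, -3, -2, -4, 2], [1, -2, 0, 2, 5, -2], [2, 0, 2, 0, 2, 0]]
Take the 3×3 submatrix of C formed by columns 1, 2, 3: [[0, 2, -3], [1, -2, 0], [2, 0, 2]]. Its determinant is 0·((-2)·2 - 0·0) - 2·(1·2 - 0·2) + (-3)·(1·0 - (-2)·2) = 0·(-4) - 2·2 + (-3)·4 = -16 ≠ 0.
So rank(C) ≥ 3; since C has 3 rows, rank(C) = 3.
rank(C) = 3 = n, so the pair (A, B) is completely controllable.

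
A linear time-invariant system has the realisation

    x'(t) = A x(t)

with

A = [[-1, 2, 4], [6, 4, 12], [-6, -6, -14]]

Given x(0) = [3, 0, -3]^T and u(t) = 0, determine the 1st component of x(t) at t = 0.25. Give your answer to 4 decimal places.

det(sI - A) = s^3 - (tr A)s^2 + (M11 + M22 + M33)s - det A, where Mii is the 2×2 principal minor of A obtained by deleting row i and column i.
tr A = (-1) + 4 + (-14) = -11; M11 = 4·(-14) - 12·(-6) = -56 - (-72) = 16; M22 = (-1)·(-14) - 4·(-6) = 14 - (-24) = 38; M33 = (-1)·4 - 2·6 = -4 - 12 = -16; sum of minors = 38.
det A = (-1)·(4·(-14) - 12·(-6)) - 2·(6·(-14) - 12·(-6)) + 4·(6·(-6) - 4·(-6)) = (-1)·16 - 2·(-12) + 4·(-12) = -40.
So p(s) = det(sI - A) = s^3 + 11s^2 + 38s + 40.
Rational-root test: any integer root divides 40. Testing small divisors, s = -2 works: p(-2) = -8 + 44 + (-76) + 40 = 0, so (s + 2) is a factor.
Dividing, p(s) = (s + 2)(s^2 + 9s + 20).
Factor s^2 + 9s + 20: two numbers with sum -9 and product 20 are -4 and -5, so s^2 + 9s + 20 = (s + 4)(s + 5).
Hence p(s) = (s + 2) (s + 4) (s + 5), with roots -5, -4, -2.
The eigenvalues -5, -4, -2 are distinct and real, so A is diagonalisable and x(t) = e^{At} x(0) = V diag(e^{λ_i t}) V^{-1} x(0), where the columns of V are the eigenvectors.
λ = -5: A - (-5)I = [[4, 2, 4], [6, 9, 12], [-6, -6, -9]]. v must be orthogonal to every row; (row 1) × (row 2) = [-12, -24, 24], so take v_1 = [-1, -2, 2]^T.
λ = -4: A - (-4)I = [[3, 2, 4], [6, 8, 12], [-6, -6, -10]]. v must be orthogonal to every row; (row 1) × (row 2) = [-8, -12, 12], so take v_2 = [-2, -3, 3]^T.
λ = -2: A - (-2)I = [[1, 2, 4], [6, 6, 12], [-6, -6, -12]]. v must be orthogonal to every row; (row 1) × (row 2) = [0, 12, -6], so take v_3 = [0, 2, -1]^T.
V = [v_1 v_2 v_3] = [[-1, -2, 0], [-2, -3, 2], [2, 3, -1]] has det V = -1, so V^{-1} = adj(V)/det V = [[3, 2, 4], [-2, -1, -2], [0, 1, 1]].
Modal coordinates z(0) = V^{-1} x(0): 3·3 + 2·0 + 4·(-3) = -3; (-2)·3 + (-1)·0 + (-2)·(-3) = 0; 0·3 + 1·0 + 1·(-3) = -3; so z(0) = [-3, 0, -3]^T.
x_1(t) = Σ_i (v_i)_1 · z_i(0) · e^{λ_i t} (row 1 of V times the modal terms).
x_1(0.25) = (-1)·(-3)·e^{-5·0.25} + (-2)·0·e^{-4·0.25} + 0·(-3)·e^{-2·0.25} = 3·0.286505 + 0·0.367879 + 0·0.606531 = 0.8595.

0.8595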